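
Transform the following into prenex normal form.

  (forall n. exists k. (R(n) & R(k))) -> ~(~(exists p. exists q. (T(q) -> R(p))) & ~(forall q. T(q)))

exists n. forall k. exists p. exists q. forall z1. (~R(n) | ~R(k) | ~T(q) | R(p) | T(z1))

First replace A → B with ¬A ∨ B.
  ~(forall n. exists k. (R(n) & R(k))) | ~(~(exists p. exists q. (~T(q) | R(p))) & ~(forall q. T(q)))
Move each ¬ inward, flipping quantifiers it crosses:
  (exists n. forall k. (~R(n) | ~R(k))) | (exists p. exists q. (~T(q) | R(p))) | (forall q. T(q))
Standardize variables apart so no two quantifiers bind the same name: q↦z1.
  (exists n. forall k. (~R(n) | ~R(k))) | (exists p. exists q. (~T(q) | R(p))) | (forall z1. T(z1))
Pull the quantifiers to the front (each side's bound variable is not free in the other side):
  exists n. forall k. exists p. exists q. forall z1. (~R(n) | ~R(k) | ~T(q) | R(p) | T(z1))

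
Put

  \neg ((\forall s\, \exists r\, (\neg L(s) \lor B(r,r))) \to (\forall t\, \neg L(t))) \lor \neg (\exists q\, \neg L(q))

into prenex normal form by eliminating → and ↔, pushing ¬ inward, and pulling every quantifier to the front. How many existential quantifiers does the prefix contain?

2

First replace A → B with ¬A ∨ B.
  \neg (\neg (\forall s\, \exists r\, (\neg L(s) \lor B(r,r))) \lor (\forall t\, \neg L(t))) \lor \neg (\exists q\, \neg L(q))
Push ¬ through the quantifiers and connectives to reach negation normal form:
  (\forall s\, \exists r\, (\neg L(s) \lor B(r,r))) \land (\exists t\, L(t)) \lor (\forall q\, L(q))
All bound variables are already distinct, so no renaming is needed.
Extract every quantifier outward, since the variables are now distinct and don't occur free across branches:
  \forall s\, \exists r\, \exists t\, \forall q\, ((\neg L(s) \lor B(r,r)) \land L(t) \lor L(q))
The prefix is \forall s \exists r \exists t \forall q: 2 universal, 2 existential.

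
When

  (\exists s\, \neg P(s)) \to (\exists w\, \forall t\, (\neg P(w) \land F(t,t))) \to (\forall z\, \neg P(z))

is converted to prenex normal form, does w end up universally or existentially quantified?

universal

First replace A → B with ¬A ∨ B.
  \neg (\exists s\, \neg P(s)) \lor \neg (\exists w\, \forall t\, (\neg P(w) \land F(t,t))) \lor (\forall z\, \neg P(z))
Move each ¬ inward, flipping quantifiers it crosses:
  (\forall s\, P(s)) \lor (\forall w\, \exists t\, (P(w) \lor \neg F(t,t))) \lor (\forall z\, \neg P(z))
All bound variables are already distinct, so no renaming is needed.
Finally move all quantifiers to the prefix:
  \forall s\, \forall w\, \exists t\, \forall z\, (P(s) \lor P(w) \lor \neg F(t,t) \lor \neg P(z))
The quantifier \exists w sits under an odd number of negations (counting the antecedent side of each →), so it flips to \forall w.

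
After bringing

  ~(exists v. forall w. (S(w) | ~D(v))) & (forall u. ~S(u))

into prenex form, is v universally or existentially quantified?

universal

Drive negations inward (¬∀x A ≡ ∃x ¬A, ¬∃x A ≡ ∀x ¬A, De Morgan for ∧/∨):
  (forall v. exists w. (~S(w) & D(v))) & (forall u. ~S(u))
Finally move all quantifiers to the prefix:
  forall v. exists w. forall u. (~S(w) & D(v) & ~S(u))
The quantifier exists v sits under an odd number of negations, so it flips to forall v.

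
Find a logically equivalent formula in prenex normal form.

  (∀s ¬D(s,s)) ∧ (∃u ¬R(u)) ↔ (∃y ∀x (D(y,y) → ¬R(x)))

First replace A → B with ¬A ∨ B; A ↔ B as (¬A ∨ B) ∧ (¬B ∨ A).
  (¬((∀s ¬D(s,s)) ∧ (∃u ¬R(u))) ∨ (∃y ∀x (¬D(y,y) ∨ ¬R(x)))) ∧ (¬(∃y ∀x (¬D(y,y) ∨ ¬R(x))) ∨ (∀s ¬D(s,s)) ∧ (∃u ¬R(u)))
Drive negations inward (¬∀x A ≡ ∃x ¬A, ¬∃x A ≡ ∀x ¬A, De Morgan for ∧/∨):
  ((∃s D(s,s)) ∨ (∀u R(u)) ∨ (∃y ∀x (¬D(y,y) ∨ ¬R(x)))) ∧ ((∀y ∃x (D(y,y) ∧ R(x))) ∨ (∀s ¬D(s,s)) ∧ (∃u ¬R(u)))
Rename bound variables to avoid capture: y↦x1, x↦b, s↦a, u↦w1.
  ((∃s D(s,s)) ∨ (∀u R(u)) ∨ (∃y ∀x (¬D(y,y) ∨ ¬R(x)))) ∧ ((∀x1 ∃b (D(x1,x1) ∧ R(b))) ∨ (∀a ¬D(a,a)) ∧ (∃w1 ¬R(w1)))
Pull the quantifiers to the front (each side's bound variable is not free in the other side):
  ∃s ∀u ∃y ∀x ∀x1 ∃b ∀a ∃w1 ((D(s,s) ∨ R(u) ∨ ¬D(y,y) ∨ ¬R(x)) ∧ (D(x1,x1) ∧ R(b) ∨ ¬D(a,a) ∧ ¬R(w1)))

∃s ∀u ∃y ∀x ∀x1 ∃b ∀a ∃w1 ((D(s,s) ∨ R(u) ∨ ¬D(y,y) ∨ ¬R(x)) ∧ (D(x1,x1) ∧ R(b) ∨ ¬D(a,a) ∧ ¬R(w1)))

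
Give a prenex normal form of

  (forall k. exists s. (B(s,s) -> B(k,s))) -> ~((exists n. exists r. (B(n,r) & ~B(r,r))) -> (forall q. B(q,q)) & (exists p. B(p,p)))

Eliminate → and ↔ using ¬ and ∨.
  ~(forall k. exists s. (~B(s,s) | B(k,s))) | ~(~(exists n. exists r. (B(n,r) & ~B(r,r))) | (forall q. B(q,q)) & (exists p. B(p,p)))
Drive negations inward (¬∀x A ≡ ∃x ¬A, ¬∃x A ≡ ∀x ¬A, De Morgan for ∧/∨):
  (exists k. forall s. (B(s,s) & ~B(k,s))) | (exists n. exists r. (B(n,r) & ~B(r,r))) & ((exists q. ~B(q,q)) | (forall p. ~B(p,p)))
Finally move all quantifiers to the prefix:
  exists k. forall s. exists n. exists r. exists q. forall p. (B(s,s) & ~B(k,s) | B(n,r) & ~B(r,r) & (~B(q,q) | ~B(p,p)))

exists k. forall s. exists n. exists r. exists q. forall p. (B(s,s) & ~B(k,s) | B(n,r) & ~B(r,r) & (~B(q,q) | ~B(p,p)))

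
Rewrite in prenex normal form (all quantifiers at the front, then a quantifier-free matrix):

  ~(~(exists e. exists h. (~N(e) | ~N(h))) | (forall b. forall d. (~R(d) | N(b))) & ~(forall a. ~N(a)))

Drive negations inward (¬∀x A ≡ ∃x ¬A, ¬∃x A ≡ ∀x ¬A, De Morgan for ∧/∨):
  (exists e. exists h. (~N(e) | ~N(h))) & ((exists b. exists d. (R(d) & ~N(b))) | (forall a. ~N(a)))
All bound variables are already distinct, so no renaming is needed.
Pull the quantifiers to the front (each side's bound variable is not free in the other side):
  exists e. exists h. exists b. exists d. forall a. ((~N(e) | ~N(h)) & (R(d) & ~N(b) | ~N(a)))

exists e. exists h. exists b. exists d. forall a. ((~N(e) | ~N(h)) & (R(d) & ~N(b) | ~N(a)))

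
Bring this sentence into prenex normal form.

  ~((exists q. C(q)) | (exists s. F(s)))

Drive negations inward (¬∀x A ≡ ∃x ¬A, ¬∃x A ≡ ∀x ¬A, De Morgan for ∧/∨):
  (forall q. ~C(q)) & (forall s. ~F(s))
All bound variables are already distinct, so no renaming is needed.
Pull the quantifiers to the front (each side's bound variable is not free in the other side):
  forall q. forall s. (~C(q) & ~F(s))

forall q. forall s. (~C(q) & ~F(s))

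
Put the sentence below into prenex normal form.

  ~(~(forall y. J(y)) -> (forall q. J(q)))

exists y. exists q. (~J(y) & ~J(q))

Rewrite implications/biconditionals: A → B as ¬A ∨ B.
  ~(~~(forall y. J(y)) | (forall q. J(q)))
Drive negations inward (¬∀x A ≡ ∃x ¬A, ¬∃x A ≡ ∀x ¬A, De Morgan for ∧/∨):
  (exists y. ~J(y)) & (exists q. ~J(q))
All bound variables are already distinct, so no renaming is needed.
Extract every quantifier outward, since the variables are now distinct and don't occur free across branches:
  exists y. exists q. (~J(y) & ~J(q))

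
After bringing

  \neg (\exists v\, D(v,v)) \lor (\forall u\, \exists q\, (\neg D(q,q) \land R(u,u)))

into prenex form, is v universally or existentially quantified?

Move each ¬ inward, flipping quantifiers it crosses:
  (\forall v\, \neg D(v,v)) \lor (\forall u\, \exists q\, (\neg D(q,q) \land R(u,u)))
Extract every quantifier outward, since the variables are now distinct and don't occur free across branches:
  \forall v\, \forall u\, \exists q\, (\neg D(v,v) \lor \neg D(q,q) \land R(u,u))
The quantifier \exists v sits under an odd number of negations, so it flips to \forall v.

universal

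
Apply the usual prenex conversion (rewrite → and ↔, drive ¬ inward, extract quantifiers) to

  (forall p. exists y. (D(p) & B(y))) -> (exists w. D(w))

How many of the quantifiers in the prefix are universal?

1

Rewrite implications/biconditionals: A → B as ¬A ∨ B.
  ~(forall p. exists y. (D(p) & B(y))) | (exists w. D(w))
Drive negations inward (¬∀x A ≡ ∃x ¬A, ¬∃x A ≡ ∀x ¬A, De Morgan for ∧/∨):
  (exists p. forall y. (~D(p) | ~B(y))) | (exists w. D(w))
Finally move all quantifiers to the prefix:
  exists p. forall y. exists w. (~D(p) | ~B(y) | D(w))
The prefix is exists p forall y exists w: 1 universal, 2 existential.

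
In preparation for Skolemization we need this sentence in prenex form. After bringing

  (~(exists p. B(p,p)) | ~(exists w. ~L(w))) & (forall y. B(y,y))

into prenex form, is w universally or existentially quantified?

universal

Move each ¬ inward, flipping quantifiers it crosses:
  ((forall p. ~B(p,p)) | (forall w. L(w))) & (forall y. B(y,y))
All bound variables are already distinct, so no renaming is needed.
Extract every quantifier outward, since the variables are now distinct and don't occur free across branches:
  forall p. forall w. forall y. ((~B(p,p) | L(w)) & B(y,y))
The quantifier exists w sits under an odd number of negations, so it flips to forall w.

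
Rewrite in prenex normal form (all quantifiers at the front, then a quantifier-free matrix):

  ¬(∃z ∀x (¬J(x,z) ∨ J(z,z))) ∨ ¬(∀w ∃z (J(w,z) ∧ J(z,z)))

Move each ¬ inward, flipping quantifiers it crosses:
  (∀z ∃x (J(x,z) ∧ ¬J(z,z))) ∨ (∃w ∀z (¬J(w,z) ∨ ¬J(z,z)))
Give each quantifier a distinct variable: z↦u1.
  (∀z ∃x (J(x,z) ∧ ¬J(z,z))) ∨ (∃w ∀u1 (¬J(w,u1) ∨ ¬J(u1,u1)))
Finally move all quantifiers to the prefix:
  ∀z ∃x ∃w ∀u1 (J(x,z) ∧ ¬J(z,z) ∨ ¬J(w,u1) ∨ ¬J(u1,u1))

∀z ∃x ∃w ∀u1 (J(x,z) ∧ ¬J(z,z) ∨ ¬J(w,u1) ∨ ¬J(u1,u1))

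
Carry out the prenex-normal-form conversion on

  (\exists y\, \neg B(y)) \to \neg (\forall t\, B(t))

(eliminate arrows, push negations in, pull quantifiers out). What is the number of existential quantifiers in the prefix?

1

Eliminate → and ↔ using ¬ and ∨.
  \neg (\exists y\, \neg B(y)) \lor \neg (\forall t\, B(t))
Drive negations inward (¬∀x A ≡ ∃x ¬A, ¬∃x A ≡ ∀x ¬A, De Morgan for ∧/∨):
  (\forall y\, B(y)) \lor (\exists t\, \neg B(t))
Finally move all quantifiers to the prefix:
  \forall y\, \exists t\, (B(y) \lor \neg B(t))
The prefix is \forall y \exists t: 1 universal, 1 existential.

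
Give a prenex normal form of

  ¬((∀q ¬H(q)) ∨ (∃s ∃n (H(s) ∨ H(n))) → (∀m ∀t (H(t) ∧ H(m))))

∀q ∃s ∃n ∃m ∃t ((¬H(q) ∨ H(s) ∨ H(n)) ∧ (¬H(t) ∨ ¬H(m)))

First replace A → B with ¬A ∨ B.
  ¬(¬((∀q ¬H(q)) ∨ (∃s ∃n (H(s) ∨ H(n)))) ∨ (∀m ∀t (H(t) ∧ H(m))))
Move each ¬ inward, flipping quantifiers it crosses:
  ((∀q ¬H(q)) ∨ (∃s ∃n (H(s) ∨ H(n)))) ∧ (∃m ∃t (¬H(t) ∨ ¬H(m)))
Extract every quantifier outward, since the variables are now distinct and don't occur free across branches:
  ∀q ∃s ∃n ∃m ∃t ((¬H(q) ∨ H(s) ∨ H(n)) ∧ (¬H(t) ∨ ¬H(m)))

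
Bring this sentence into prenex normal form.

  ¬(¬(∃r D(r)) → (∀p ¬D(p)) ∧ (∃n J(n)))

∀r ∃p ∀n (¬D(r) ∧ (D(p) ∨ ¬J(n)))

First replace A → B with ¬A ∨ B.
  ¬(¬¬(∃r D(r)) ∨ (∀p ¬D(p)) ∧ (∃n J(n)))
Move each ¬ inward, flipping quantifiers it crosses:
  (∀r ¬D(r)) ∧ ((∃p D(p)) ∨ (∀n ¬J(n)))
All bound variables are already distinct, so no renaming is needed.
Pull the quantifiers to the front (each side's bound variable is not free in the other side):
  ∀r ∃p ∀n (¬D(r) ∧ (D(p) ∨ ¬J(n)))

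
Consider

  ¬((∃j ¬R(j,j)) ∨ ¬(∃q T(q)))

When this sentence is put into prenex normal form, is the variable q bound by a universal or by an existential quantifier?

Push ¬ through the quantifiers and connectives to reach negation normal form:
  (∀j R(j,j)) ∧ (∃q T(q))
All bound variables are already distinct, so no renaming is needed.
Extract every quantifier outward, since the variables are now distinct and don't occur free across branches:
  ∀j ∃q (R(j,j) ∧ T(q))
The quantifier ∃q sits under an even number of negations, so it remains existential.

existential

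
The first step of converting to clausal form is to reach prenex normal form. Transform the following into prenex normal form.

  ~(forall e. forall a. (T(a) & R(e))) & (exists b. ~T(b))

Push ¬ through the quantifiers and connectives to reach negation normal form:
  (exists e. exists a. (~T(a) | ~R(e))) & (exists b. ~T(b))
All bound variables are already distinct, so no renaming is needed.
Finally move all quantifiers to the prefix:
  exists e. exists a. exists b. ((~T(a) | ~R(e)) & ~T(b))

exists e. exists a. exists b. ((~T(a) | ~R(e)) & ~T(b))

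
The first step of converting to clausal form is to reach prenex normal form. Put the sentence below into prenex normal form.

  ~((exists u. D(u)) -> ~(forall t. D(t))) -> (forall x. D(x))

forall u. exists t. forall x. (~D(u) | ~D(t) | D(x))

First replace A → B with ¬A ∨ B.
  ~~(~(exists u. D(u)) | ~(forall t. D(t))) | (forall x. D(x))
Drive negations inward (¬∀x A ≡ ∃x ¬A, ¬∃x A ≡ ∀x ¬A, De Morgan for ∧/∨):
  (forall u. ~D(u)) | (exists t. ~D(t)) | (forall x. D(x))
Finally move all quantifiers to the prefix:
  forall u. exists t. forall x. (~D(u) | ~D(t) | D(x))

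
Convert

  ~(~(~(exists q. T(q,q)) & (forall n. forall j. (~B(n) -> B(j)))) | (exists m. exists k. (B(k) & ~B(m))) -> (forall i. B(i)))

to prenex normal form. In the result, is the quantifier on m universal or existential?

existential

Rewrite implications/biconditionals: A → B as ¬A ∨ B.
  ~(~(~(~(exists q. T(q,q)) & (forall n. forall j. (~~B(n) | B(j)))) | (exists m. exists k. (B(k) & ~B(m)))) | (forall i. B(i)))
Drive negations inward (¬∀x A ≡ ∃x ¬A, ¬∃x A ≡ ∀x ¬A, De Morgan for ∧/∨):
  ((exists q. T(q,q)) | (exists n. exists j. (~B(n) & ~B(j))) | (exists m. exists k. (B(k) & ~B(m)))) & (exists i. ~B(i))
Extract every quantifier outward, since the variables are now distinct and don't occur free across branches:
  exists q. exists n. exists j. exists m. exists k. exists i. ((T(q,q) | ~B(n) & ~B(j) | B(k) & ~B(m)) & ~B(i))
The quantifier exists m sits under an even number of negations (counting the antecedent side of each →), so it remains existential.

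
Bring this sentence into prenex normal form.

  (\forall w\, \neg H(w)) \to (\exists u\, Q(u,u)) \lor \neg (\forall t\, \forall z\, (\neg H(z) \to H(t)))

Rewrite implications/biconditionals: A → B as ¬A ∨ B.
  \neg (\forall w\, \neg H(w)) \lor (\exists u\, Q(u,u)) \lor \neg (\forall t\, \forall z\, (\neg \neg H(z) \lor H(t)))
Push ¬ through the quantifiers and connectives to reach negation normal form:
  (\exists w\, H(w)) \lor (\exists u\, Q(u,u)) \lor (\exists t\, \exists z\, (\neg H(z) \land \neg H(t)))
All bound variables are already distinct, so no renaming is needed.
Finally move all quantifiers to the prefix:
  \exists w\, \exists u\, \exists t\, \exists z\, (H(w) \lor Q(u,u) \lor \neg H(z) \land \neg H(t))

\exists w\, \exists u\, \exists t\, \exists z\, (H(w) \lor Q(u,u) \lor \neg H(z) \land \neg H(t))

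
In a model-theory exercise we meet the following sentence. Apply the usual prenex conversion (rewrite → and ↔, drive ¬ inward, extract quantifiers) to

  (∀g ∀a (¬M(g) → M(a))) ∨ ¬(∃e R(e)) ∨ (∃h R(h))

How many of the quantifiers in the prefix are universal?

First replace A → B with ¬A ∨ B.
  (∀g ∀a (¬¬M(g) ∨ M(a))) ∨ ¬(∃e R(e)) ∨ (∃h R(h))
Move each ¬ inward, flipping quantifiers it crosses:
  (∀g ∀a (M(g) ∨ M(a))) ∨ (∀e ¬R(e)) ∨ (∃h R(h))
Finally move all quantifiers to the prefix:
  ∀g ∀a ∀e ∃h (M(g) ∨ M(a) ∨ ¬R(e) ∨ R(h))
The prefix is ∀g ∀a ∀e ∃h: 3 universal, 1 existential.

3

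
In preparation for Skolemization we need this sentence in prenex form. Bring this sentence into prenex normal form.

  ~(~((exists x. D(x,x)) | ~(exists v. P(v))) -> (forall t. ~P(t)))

forall x. exists v. exists t. (~D(x,x) & P(v) & P(t))

Rewrite implications/biconditionals: A → B as ¬A ∨ B.
  ~(~~((exists x. D(x,x)) | ~(exists v. P(v))) | (forall t. ~P(t)))
Move each ¬ inward, flipping quantifiers it crosses:
  (forall x. ~D(x,x)) & (exists v. P(v)) & (exists t. P(t))
All bound variables are already distinct, so no renaming is needed.
Pull the quantifiers to the front (each side's bound variable is not free in the other side):
  forall x. exists v. exists t. (~D(x,x) & P(v) & P(t))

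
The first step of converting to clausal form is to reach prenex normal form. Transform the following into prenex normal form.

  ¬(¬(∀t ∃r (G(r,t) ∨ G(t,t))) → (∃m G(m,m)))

∃t ∀r ∀m (¬G(r,t) ∧ ¬G(t,t) ∧ ¬G(m,m))

First replace A → B with ¬A ∨ B.
  ¬(¬¬(∀t ∃r (G(r,t) ∨ G(t,t))) ∨ (∃m G(m,m)))
Move each ¬ inward, flipping quantifiers it crosses:
  (∃t ∀r (¬G(r,t) ∧ ¬G(t,t))) ∧ (∀m ¬G(m,m))
Pull the quantifiers to the front (each side's bound variable is not free in the other side):
  ∃t ∀r ∀m (¬G(r,t) ∧ ¬G(t,t) ∧ ¬G(m,m))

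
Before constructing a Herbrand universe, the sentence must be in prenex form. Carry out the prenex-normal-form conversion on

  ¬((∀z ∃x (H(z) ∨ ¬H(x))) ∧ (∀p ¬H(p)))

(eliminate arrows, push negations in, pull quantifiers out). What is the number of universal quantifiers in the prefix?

1

Push ¬ through the quantifiers and connectives to reach negation normal form:
  (∃z ∀x (¬H(z) ∧ H(x))) ∨ (∃p H(p))
Extract every quantifier outward, since the variables are now distinct and don't occur free across branches:
  ∃z ∀x ∃p (¬H(z) ∧ H(x) ∨ H(p))
The prefix is ∃z ∀x ∃p: 1 universal, 2 existential.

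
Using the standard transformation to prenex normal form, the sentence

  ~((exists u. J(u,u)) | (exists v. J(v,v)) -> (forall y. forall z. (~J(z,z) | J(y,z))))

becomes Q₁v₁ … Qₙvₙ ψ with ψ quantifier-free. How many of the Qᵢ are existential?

Rewrite implications/biconditionals: A → B as ¬A ∨ B.
  ~(~((exists u. J(u,u)) | (exists v. J(v,v))) | (forall y. forall z. (~J(z,z) | J(y,z))))
Push ¬ through the quantifiers and connectives to reach negation normal form:
  ((exists u. J(u,u)) | (exists v. J(v,v))) & (exists y. exists z. (J(z,z) & ~J(y,z)))
All bound variables are already distinct, so no renaming is needed.
Extract every quantifier outward, since the variables are now distinct and don't occur free across branches:
  exists u. exists v. exists y. exists z. ((J(u,u) | J(v,v)) & J(z,z) & ~J(y,z))
The prefix is exists u exists v exists y exists z: 0 universal, 4 existential.

4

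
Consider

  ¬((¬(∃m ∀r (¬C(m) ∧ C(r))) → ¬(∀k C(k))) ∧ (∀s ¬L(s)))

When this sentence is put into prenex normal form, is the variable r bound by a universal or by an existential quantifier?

existential

Eliminate → and ↔ using ¬ and ∨.
  ¬((¬¬(∃m ∀r (¬C(m) ∧ C(r))) ∨ ¬(∀k C(k))) ∧ (∀s ¬L(s)))
Push ¬ through the quantifiers and connectives to reach negation normal form:
  (∀m ∃r (C(m) ∨ ¬C(r))) ∧ (∀k C(k)) ∨ (∃s L(s))
Extract every quantifier outward, since the variables are now distinct and don't occur free across branches:
  ∀m ∃r ∀k ∃s ((C(m) ∨ ¬C(r)) ∧ C(k) ∨ L(s))
The quantifier ∀r sits under an odd number of negations (counting the antecedent side of each →), so it flips to ∃r.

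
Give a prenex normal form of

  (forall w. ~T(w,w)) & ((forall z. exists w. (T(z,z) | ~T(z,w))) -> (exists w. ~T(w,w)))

First replace A → B with ¬A ∨ B.
  (forall w. ~T(w,w)) & (~(forall z. exists w. (T(z,z) | ~T(z,w))) | (exists w. ~T(w,w)))
Move each ¬ inward, flipping quantifiers it crosses:
  (forall w. ~T(w,w)) & ((exists z. forall w. (~T(z,z) & T(z,w))) | (exists w. ~T(w,w)))
Rename bound variables to avoid capture: w↦v1, w↦y1.
  (forall w. ~T(w,w)) & ((exists z. forall v1. (~T(z,z) & T(z,v1))) | (exists y1. ~T(y1,y1)))
Finally move all quantifiers to the prefix:
  forall w. exists z. forall v1. exists y1. (~T(w,w) & (~T(z,z) & T(z,v1) | ~T(y1,y1)))

forall w. exists z. forall v1. exists y1. (~T(w,w) & (~T(z,z) & T(z,v1) | ~T(y1,y1)))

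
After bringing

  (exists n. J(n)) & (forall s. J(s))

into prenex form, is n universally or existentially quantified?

existential

Finally move all quantifiers to the prefix:
  exists n. forall s. (J(n) & J(s))
The quantifier exists n sits under an even number of negations, so it remains existential.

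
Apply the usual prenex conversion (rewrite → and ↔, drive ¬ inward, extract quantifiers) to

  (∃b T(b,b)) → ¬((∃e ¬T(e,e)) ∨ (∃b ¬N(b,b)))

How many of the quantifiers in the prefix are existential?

Eliminate → and ↔ using ¬ and ∨.
  ¬(∃b T(b,b)) ∨ ¬((∃e ¬T(e,e)) ∨ (∃b ¬N(b,b)))
Move each ¬ inward, flipping quantifiers it crosses:
  (∀b ¬T(b,b)) ∨ (∀e T(e,e)) ∧ (∀b N(b,b))
Rename bound variables to avoid capture: b↦v.
  (∀b ¬T(b,b)) ∨ (∀e T(e,e)) ∧ (∀v N(v,v))
Extract every quantifier outward, since the variables are now distinct and don't occur free across branches:
  ∀b ∀e ∀v (¬T(b,b) ∨ T(e,e) ∧ N(v,v))
The prefix is ∀b ∀e ∀v: 3 universal, 0 existential.

0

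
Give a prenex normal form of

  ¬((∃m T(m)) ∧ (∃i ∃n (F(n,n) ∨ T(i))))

∀m ∀i ∀n (¬T(m) ∨ ¬F(n,n) ∧ ¬T(i))

Drive negations inward (¬∀x A ≡ ∃x ¬A, ¬∃x A ≡ ∀x ¬A, De Morgan for ∧/∨):
  (∀m ¬T(m)) ∨ (∀i ∀n (¬F(n,n) ∧ ¬T(i)))
All bound variables are already distinct, so no renaming is needed.
Extract every quantifier outward, since the variables are now distinct and don't occur free across branches:
  ∀m ∀i ∀n (¬T(m) ∨ ¬F(n,n) ∧ ¬T(i))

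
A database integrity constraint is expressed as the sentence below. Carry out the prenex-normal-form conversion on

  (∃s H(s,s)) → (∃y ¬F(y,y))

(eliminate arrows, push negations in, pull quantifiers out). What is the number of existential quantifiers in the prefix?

Eliminate → and ↔ using ¬ and ∨.
  ¬(∃s H(s,s)) ∨ (∃y ¬F(y,y))
Move each ¬ inward, flipping quantifiers it crosses:
  (∀s ¬H(s,s)) ∨ (∃y ¬F(y,y))
All bound variables are already distinct, so no renaming is needed.
Finally move all quantifiers to the prefix:
  ∀s ∃y (¬H(s,s) ∨ ¬F(y,y))
The prefix is ∀s ∃y: 1 universal, 1 existential.

1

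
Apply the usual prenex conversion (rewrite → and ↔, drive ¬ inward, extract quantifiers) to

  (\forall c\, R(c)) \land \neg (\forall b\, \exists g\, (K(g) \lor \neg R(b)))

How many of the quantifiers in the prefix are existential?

Push ¬ through the quantifiers and connectives to reach negation normal form:
  (\forall c\, R(c)) \land (\exists b\, \forall g\, (\neg K(g) \land R(b)))
All bound variables are already distinct, so no renaming is needed.
Extract every quantifier outward, since the variables are now distinct and don't occur free across branches:
  \forall c\, \exists b\, \forall g\, (R(c) \land \neg K(g) \land R(b))
The prefix is \forall c \exists b \forall g: 2 universal, 1 existential.

1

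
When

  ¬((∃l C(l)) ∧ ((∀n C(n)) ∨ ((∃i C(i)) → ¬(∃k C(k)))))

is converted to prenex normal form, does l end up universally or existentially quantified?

Rewrite implications/biconditionals: A → B as ¬A ∨ B.
  ¬((∃l C(l)) ∧ ((∀n C(n)) ∨ ¬(∃i C(i)) ∨ ¬(∃k C(k))))
Push ¬ through the quantifiers and connectives to reach negation normal form:
  (∀l ¬C(l)) ∨ (∃n ¬C(n)) ∧ (∃i C(i)) ∧ (∃k C(k))
All bound variables are already distinct, so no renaming is needed.
Extract every quantifier outward, since the variables are now distinct and don't occur free across branches:
  ∀l ∃n ∃i ∃k (¬C(l) ∨ ¬C(n) ∧ C(i) ∧ C(k))
The quantifier ∃l sits under an odd number of negations (counting the antecedent side of each →), so it flips to ∀l.

universal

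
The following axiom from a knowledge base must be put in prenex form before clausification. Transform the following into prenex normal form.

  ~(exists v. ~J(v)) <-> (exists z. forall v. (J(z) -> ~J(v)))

exists v. exists z. forall x. forall v1. exists u. forall s. ((~J(v) | ~J(z) | ~J(x)) & (J(v1) & J(u) | J(s)))

Rewrite implications/biconditionals: A → B as ¬A ∨ B; A ↔ B as (¬A ∨ B) ∧ (¬B ∨ A).
  (~~(exists v. ~J(v)) | (exists z. forall v. (~J(z) | ~J(v)))) & (~(exists z. forall v. (~J(z) | ~J(v))) | ~(exists v. ~J(v)))
Drive negations inward (¬∀x A ≡ ∃x ¬A, ¬∃x A ≡ ∀x ¬A, De Morgan for ∧/∨):
  ((exists v. ~J(v)) | (exists z. forall v. (~J(z) | ~J(v)))) & ((forall z. exists v. (J(z) & J(v))) | (forall v. J(v)))
Rename bound variables to avoid capture: v↦x, z↦v1, v↦u, v↦s.
  ((exists v. ~J(v)) | (exists z. forall x. (~J(z) | ~J(x)))) & ((forall v1. exists u. (J(v1) & J(u))) | (forall s. J(s)))
Pull the quantifiers to the front (each side's bound variable is not free in the other side):
  exists v. exists z. forall x. forall v1. exists u. forall s. ((~J(v) | ~J(z) | ~J(x)) & (J(v1) & J(u) | J(s)))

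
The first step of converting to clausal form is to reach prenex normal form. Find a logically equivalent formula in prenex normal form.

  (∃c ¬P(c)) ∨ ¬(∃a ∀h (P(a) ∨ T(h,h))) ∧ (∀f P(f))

∃c ∀a ∃h ∀f (¬P(c) ∨ ¬P(a) ∧ ¬T(h,h) ∧ P(f))

Drive negations inward (¬∀x A ≡ ∃x ¬A, ¬∃x A ≡ ∀x ¬A, De Morgan for ∧/∨):
  (∃c ¬P(c)) ∨ (∀a ∃h (¬P(a) ∧ ¬T(h,h))) ∧ (∀f P(f))
All bound variables are already distinct, so no renaming is needed.
Finally move all quantifiers to the prefix:
  ∃c ∀a ∃h ∀f (¬P(c) ∨ ¬P(a) ∧ ¬T(h,h) ∧ P(f))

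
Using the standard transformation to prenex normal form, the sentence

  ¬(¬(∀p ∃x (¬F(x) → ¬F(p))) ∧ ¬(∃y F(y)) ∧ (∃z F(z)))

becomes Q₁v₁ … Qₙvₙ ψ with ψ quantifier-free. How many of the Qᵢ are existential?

First replace A → B with ¬A ∨ B.
  ¬(¬(∀p ∃x (¬¬F(x) ∨ ¬F(p))) ∧ ¬(∃y F(y)) ∧ (∃z F(z)))
Push ¬ through the quantifiers and connectives to reach negation normal form:
  (∀p ∃x (F(x) ∨ ¬F(p))) ∨ (∃y F(y)) ∨ (∀z ¬F(z))
Extract every quantifier outward, since the variables are now distinct and don't occur free across branches:
  ∀p ∃x ∃y ∀z (F(x) ∨ ¬F(p) ∨ F(y) ∨ ¬F(z))
The prefix is ∀p ∃x ∃y ∀z: 2 universal, 2 existential.

2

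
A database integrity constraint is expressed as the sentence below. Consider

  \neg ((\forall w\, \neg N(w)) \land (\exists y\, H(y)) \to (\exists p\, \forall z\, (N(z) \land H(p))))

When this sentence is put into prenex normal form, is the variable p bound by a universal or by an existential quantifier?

Rewrite implications/biconditionals: A → B as ¬A ∨ B.
  \neg (\neg ((\forall w\, \neg N(w)) \land (\exists y\, H(y))) \lor (\exists p\, \forall z\, (N(z) \land H(p))))
Drive negations inward (¬∀x A ≡ ∃x ¬A, ¬∃x A ≡ ∀x ¬A, De Morgan for ∧/∨):
  (\forall w\, \neg N(w)) \land (\exists y\, H(y)) \land (\forall p\, \exists z\, (\neg N(z) \lor \neg H(p)))
Finally move all quantifiers to the prefix:
  \forall w\, \exists y\, \forall p\, \exists z\, (\neg N(w) \land H(y) \land (\neg N(z) \lor \neg H(p)))
The quantifier \exists p sits under an odd number of negations (counting the antecedent side of each →), so it flips to \forall p.

universal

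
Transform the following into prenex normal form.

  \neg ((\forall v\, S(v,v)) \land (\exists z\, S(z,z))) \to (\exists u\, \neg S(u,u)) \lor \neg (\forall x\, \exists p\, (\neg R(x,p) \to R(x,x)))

Rewrite implications/biconditionals: A → B as ¬A ∨ B.
  \neg \neg ((\forall v\, S(v,v)) \land (\exists z\, S(z,z))) \lor (\exists u\, \neg S(u,u)) \lor \neg (\forall x\, \exists p\, (\neg \neg R(x,p) \lor R(x,x)))
Push ¬ through the quantifiers and connectives to reach negation normal form:
  (\forall v\, S(v,v)) \land (\exists z\, S(z,z)) \lor (\exists u\, \neg S(u,u)) \lor (\exists x\, \forall p\, (\neg R(x,p) \land \neg R(x,x)))
All bound variables are already distinct, so no renaming is needed.
Extract every quantifier outward, since the variables are now distinct and don't occur free across branches:
  \forall v\, \exists z\, \exists u\, \exists x\, \forall p\, (S(v,v) \land S(z,z) \lor \neg S(u,u) \lor \neg R(x,p) \land \neg R(x,x))

\forall v\, \exists z\, \exists u\, \exists x\, \forall p\, (S(v,v) \land S(z,z) \lor \neg S(u,u) \lor \neg R(x,p) \land \neg R(x,x))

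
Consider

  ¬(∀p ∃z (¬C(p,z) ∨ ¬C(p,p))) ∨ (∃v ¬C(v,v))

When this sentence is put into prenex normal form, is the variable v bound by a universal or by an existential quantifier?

Push ¬ through the quantifiers and connectives to reach negation normal form:
  (∃p ∀z (C(p,z) ∧ C(p,p))) ∨ (∃v ¬C(v,v))
All bound variables are already distinct, so no renaming is needed.
Finally move all quantifiers to the prefix:
  ∃p ∀z ∃v (C(p,z) ∧ C(p,p) ∨ ¬C(v,v))
The quantifier ∃v sits under an even number of negations, so it remains existential.

existential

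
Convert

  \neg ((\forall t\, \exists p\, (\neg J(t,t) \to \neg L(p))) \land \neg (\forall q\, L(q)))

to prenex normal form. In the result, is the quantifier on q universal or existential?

universal

Eliminate → and ↔ using ¬ and ∨.
  \neg ((\forall t\, \exists p\, (\neg \neg J(t,t) \lor \neg L(p))) \land \neg (\forall q\, L(q)))
Push ¬ through the quantifiers and connectives to reach negation normal form:
  (\exists t\, \forall p\, (\neg J(t,t) \land L(p))) \lor (\forall q\, L(q))
All bound variables are already distinct, so no renaming is needed.
Pull the quantifiers to the front (each side's bound variable is not free in the other side):
  \exists t\, \forall p\, \forall q\, (\neg J(t,t) \land L(p) \lor L(q))
The quantifier \forall q sits under an even number of negations (counting the antecedent side of each →), so it remains universal.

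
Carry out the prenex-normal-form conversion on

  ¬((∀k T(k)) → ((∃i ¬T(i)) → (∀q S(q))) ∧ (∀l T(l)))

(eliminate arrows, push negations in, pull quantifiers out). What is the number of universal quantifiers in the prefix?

Rewrite implications/biconditionals: A → B as ¬A ∨ B.
  ¬(¬(∀k T(k)) ∨ (¬(∃i ¬T(i)) ∨ (∀q S(q))) ∧ (∀l T(l)))
Drive negations inward (¬∀x A ≡ ∃x ¬A, ¬∃x A ≡ ∀x ¬A, De Morgan for ∧/∨):
  (∀k T(k)) ∧ ((∃i ¬T(i)) ∧ (∃q ¬S(q)) ∨ (∃l ¬T(l)))
Pull the quantifiers to the front (each side's bound variable is not free in the other side):
  ∀k ∃i ∃q ∃l (T(k) ∧ (¬T(i) ∧ ¬S(q) ∨ ¬T(l)))
The prefix is ∀k ∃i ∃q ∃l: 1 universal, 3 existential.

1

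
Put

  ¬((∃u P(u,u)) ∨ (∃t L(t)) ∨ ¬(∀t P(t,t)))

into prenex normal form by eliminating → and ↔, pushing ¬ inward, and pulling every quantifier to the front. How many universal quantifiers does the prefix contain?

Drive negations inward (¬∀x A ≡ ∃x ¬A, ¬∃x A ≡ ∀x ¬A, De Morgan for ∧/∨):
  (∀u ¬P(u,u)) ∧ (∀t ¬L(t)) ∧ (∀t P(t,t))
Standardize variables apart so no two quantifiers bind the same name: t↦y1.
  (∀u ¬P(u,u)) ∧ (∀t ¬L(t)) ∧ (∀y1 P(y1,y1))
Pull the quantifiers to the front (each side's bound variable is not free in the other side):
  ∀u ∀t ∀y1 (¬P(u,u) ∧ ¬L(t) ∧ P(y1,y1))
The prefix is ∀u ∀t ∀y1: 3 universal, 0 existential.

3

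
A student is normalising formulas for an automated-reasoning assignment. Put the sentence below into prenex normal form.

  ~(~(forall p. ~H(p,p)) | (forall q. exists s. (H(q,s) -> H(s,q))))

forall p. exists q. forall s. (~H(p,p) & H(q,s) & ~H(s,q))

First replace A → B with ¬A ∨ B.
  ~(~(forall p. ~H(p,p)) | (forall q. exists s. (~H(q,s) | H(s,q))))
Move each ¬ inward, flipping quantifiers it crosses:
  (forall p. ~H(p,p)) & (exists q. forall s. (H(q,s) & ~H(s,q)))
Extract every quantifier outward, since the variables are now distinct and don't occur free across branches:
  forall p. exists q. forall s. (~H(p,p) & H(q,s) & ~H(s,q))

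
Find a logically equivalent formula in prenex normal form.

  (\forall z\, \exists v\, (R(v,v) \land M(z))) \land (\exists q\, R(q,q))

\forall z\, \exists v\, \exists q\, (R(v,v) \land M(z) \land R(q,q))

All bound variables are already distinct, so no renaming is needed.
Extract every quantifier outward, since the variables are now distinct and don't occur free across branches:
  \forall z\, \exists v\, \exists q\, (R(v,v) \land M(z) \land R(q,q))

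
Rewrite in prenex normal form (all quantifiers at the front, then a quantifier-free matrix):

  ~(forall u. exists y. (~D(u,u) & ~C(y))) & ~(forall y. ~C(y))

exists u. forall y. exists c. ((D(u,u) | C(y)) & C(c))

Push ¬ through the quantifiers and connectives to reach negation normal form:
  (exists u. forall y. (D(u,u) | C(y))) & (exists y. C(y))
Standardize variables apart so no two quantifiers bind the same name: y↦c.
  (exists u. forall y. (D(u,u) | C(y))) & (exists c. C(c))
Pull the quantifiers to the front (each side's bound variable is not free in the other side):
  exists u. forall y. exists c. ((D(u,u) | C(y)) & C(c))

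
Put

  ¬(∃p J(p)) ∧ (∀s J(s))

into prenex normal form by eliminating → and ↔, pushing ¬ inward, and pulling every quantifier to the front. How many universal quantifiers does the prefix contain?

Push ¬ through the quantifiers and connectives to reach negation normal form:
  (∀p ¬J(p)) ∧ (∀s J(s))
All bound variables are already distinct, so no renaming is needed.
Pull the quantifiers to the front (each side's bound variable is not free in the other side):
  ∀p ∀s (¬J(p) ∧ J(s))
The prefix is ∀p ∀s: 2 universal, 0 existential.

2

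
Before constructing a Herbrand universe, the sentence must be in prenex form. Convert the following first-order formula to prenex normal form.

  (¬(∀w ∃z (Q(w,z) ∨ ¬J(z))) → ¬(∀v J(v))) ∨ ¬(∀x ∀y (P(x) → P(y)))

∀w ∃z ∃v ∃x ∃y (Q(w,z) ∨ ¬J(z) ∨ ¬J(v) ∨ P(x) ∧ ¬P(y))

Rewrite implications/biconditionals: A → B as ¬A ∨ B.
  ¬¬(∀w ∃z (Q(w,z) ∨ ¬J(z))) ∨ ¬(∀v J(v)) ∨ ¬(∀x ∀y (¬P(x) ∨ P(y)))
Push ¬ through the quantifiers and connectives to reach negation normal form:
  (∀w ∃z (Q(w,z) ∨ ¬J(z))) ∨ (∃v ¬J(v)) ∨ (∃x ∃y (P(x) ∧ ¬P(y)))
All bound variables are already distinct, so no renaming is needed.
Extract every quantifier outward, since the variables are now distinct and don't occur free across branches:
  ∀w ∃z ∃v ∃x ∃y (Q(w,z) ∨ ¬J(z) ∨ ¬J(v) ∨ P(x) ∧ ¬P(y))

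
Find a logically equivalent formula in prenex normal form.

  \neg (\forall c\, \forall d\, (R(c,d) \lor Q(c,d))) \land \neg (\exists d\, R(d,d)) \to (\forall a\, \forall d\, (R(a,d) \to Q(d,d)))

\forall c\, \forall d\, \exists s\, \forall a\, \forall w1\, (R(c,d) \lor Q(c,d) \lor R(s,s) \lor \neg R(a,w1) \lor Q(w1,w1))

Eliminate → and ↔ using ¬ and ∨.
  \neg (\neg (\forall c\, \forall d\, (R(c,d) \lor Q(c,d))) \land \neg (\exists d\, R(d,d))) \lor (\forall a\, \forall d\, (\neg R(a,d) \lor Q(d,d)))
Move each ¬ inward, flipping quantifiers it crosses:
  (\forall c\, \forall d\, (R(c,d) \lor Q(c,d))) \lor (\exists d\, R(d,d)) \lor (\forall a\, \forall d\, (\neg R(a,d) \lor Q(d,d)))
Give each quantifier a distinct variable: d↦s, d↦w1.
  (\forall c\, \forall d\, (R(c,d) \lor Q(c,d))) \lor (\exists s\, R(s,s)) \lor (\forall a\, \forall w1\, (\neg R(a,w1) \lor Q(w1,w1)))
Finally move all quantifiers to the prefix:
  \forall c\, \forall d\, \exists s\, \forall a\, \forall w1\, (R(c,d) \lor Q(c,d) \lor R(s,s) \lor \neg R(a,w1) \lor Q(w1,w1))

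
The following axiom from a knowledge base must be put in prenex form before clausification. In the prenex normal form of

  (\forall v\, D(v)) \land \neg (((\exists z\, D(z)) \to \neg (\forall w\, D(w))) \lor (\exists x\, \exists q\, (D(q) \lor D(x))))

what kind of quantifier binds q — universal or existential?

universal

Eliminate → and ↔ using ¬ and ∨.
  (\forall v\, D(v)) \land \neg (\neg (\exists z\, D(z)) \lor \neg (\forall w\, D(w)) \lor (\exists x\, \exists q\, (D(q) \lor D(x))))
Move each ¬ inward, flipping quantifiers it crosses:
  (\forall v\, D(v)) \land (\exists z\, D(z)) \land (\forall w\, D(w)) \land (\forall x\, \forall q\, (\neg D(q) \land \neg D(x)))
All bound variables are already distinct, so no renaming is needed.
Pull the quantifiers to the front (each side's bound variable is not free in the other side):
  \forall v\, \exists z\, \forall w\, \forall x\, \forall q\, (D(v) \land D(z) \land D(w) \land \neg D(q) \land \neg D(x))
The quantifier \exists q sits under an odd number of negations (counting the antecedent side of each →), so it flips to \forall q.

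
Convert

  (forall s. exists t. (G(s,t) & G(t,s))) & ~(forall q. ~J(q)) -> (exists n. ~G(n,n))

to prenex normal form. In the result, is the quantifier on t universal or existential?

universal

Rewrite implications/biconditionals: A → B as ¬A ∨ B.
  ~((forall s. exists t. (G(s,t) & G(t,s))) & ~(forall q. ~J(q))) | (exists n. ~G(n,n))
Drive negations inward (¬∀x A ≡ ∃x ¬A, ¬∃x A ≡ ∀x ¬A, De Morgan for ∧/∨):
  (exists s. forall t. (~G(s,t) | ~G(t,s))) | (forall q. ~J(q)) | (exists n. ~G(n,n))
All bound variables are already distinct, so no renaming is needed.
Finally move all quantifiers to the prefix:
  exists s. forall t. forall q. exists n. (~G(s,t) | ~G(t,s) | ~J(q) | ~G(n,n))
The quantifier exists t sits under an odd number of negations (counting the antecedent side of each →), so it flips to forall t.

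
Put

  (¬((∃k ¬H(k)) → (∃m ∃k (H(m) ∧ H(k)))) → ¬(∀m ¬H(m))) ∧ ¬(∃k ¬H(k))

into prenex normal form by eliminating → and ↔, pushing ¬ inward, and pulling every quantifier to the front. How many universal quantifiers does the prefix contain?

First replace A → B with ¬A ∨ B.
  (¬¬(¬(∃k ¬H(k)) ∨ (∃m ∃k (H(m) ∧ H(k)))) ∨ ¬(∀m ¬H(m))) ∧ ¬(∃k ¬H(k))
Drive negations inward (¬∀x A ≡ ∃x ¬A, ¬∃x A ≡ ∀x ¬A, De Morgan for ∧/∨):
  ((∀k H(k)) ∨ (∃m ∃k (H(m) ∧ H(k))) ∨ (∃m H(m))) ∧ (∀k H(k))
Give each quantifier a distinct variable: k↦w, m↦q, k↦x1.
  ((∀k H(k)) ∨ (∃m ∃w (H(m) ∧ H(w))) ∨ (∃q H(q))) ∧ (∀x1 H(x1))
Finally move all quantifiers to the prefix:
  ∀k ∃m ∃w ∃q ∀x1 ((H(k) ∨ H(m) ∧ H(w) ∨ H(q)) ∧ H(x1))
The prefix is ∀k ∃m ∃w ∃q ∀x1: 2 universal, 3 existential.

2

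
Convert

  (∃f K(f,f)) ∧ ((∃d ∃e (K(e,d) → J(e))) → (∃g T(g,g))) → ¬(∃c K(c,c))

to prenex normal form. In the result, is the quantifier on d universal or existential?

existential

Rewrite implications/biconditionals: A → B as ¬A ∨ B.
  ¬((∃f K(f,f)) ∧ (¬(∃d ∃e (¬K(e,d) ∨ J(e))) ∨ (∃g T(g,g)))) ∨ ¬(∃c K(c,c))
Drive negations inward (¬∀x A ≡ ∃x ¬A, ¬∃x A ≡ ∀x ¬A, De Morgan for ∧/∨):
  (∀f ¬K(f,f)) ∨ (∃d ∃e (¬K(e,d) ∨ J(e))) ∧ (∀g ¬T(g,g)) ∨ (∀c ¬K(c,c))
All bound variables are already distinct, so no renaming is needed.
Extract every quantifier outward, since the variables are now distinct and don't occur free across branches:
  ∀f ∃d ∃e ∀g ∀c (¬K(f,f) ∨ (¬K(e,d) ∨ J(e)) ∧ ¬T(g,g) ∨ ¬K(c,c))
The quantifier ∃d sits under an even number of negations (counting the antecedent side of each →), so it remains existential.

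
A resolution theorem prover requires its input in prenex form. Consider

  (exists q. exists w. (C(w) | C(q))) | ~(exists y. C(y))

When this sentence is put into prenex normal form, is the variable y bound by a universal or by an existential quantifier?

universal

Move each ¬ inward, flipping quantifiers it crosses:
  (exists q. exists w. (C(w) | C(q))) | (forall y. ~C(y))
All bound variables are already distinct, so no renaming is needed.
Finally move all quantifiers to the prefix:
  exists q. exists w. forall y. (C(w) | C(q) | ~C(y))
The quantifier exists y sits under an odd number of negations, so it flips to forall y.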